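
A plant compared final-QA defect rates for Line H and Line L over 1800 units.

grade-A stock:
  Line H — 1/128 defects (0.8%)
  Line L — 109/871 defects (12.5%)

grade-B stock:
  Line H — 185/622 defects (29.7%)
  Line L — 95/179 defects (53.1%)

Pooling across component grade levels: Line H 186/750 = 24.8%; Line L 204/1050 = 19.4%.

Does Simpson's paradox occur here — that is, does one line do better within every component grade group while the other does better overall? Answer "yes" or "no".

Within each component grade level (grade-A stock 0.8% vs 12.5%; grade-B stock 29.7% vs 53.1%), Line H has the lower rate every time. Pooled: 24.8% vs 19.4% — Line L has the lower rate overall. The two comparisons disagree.

yes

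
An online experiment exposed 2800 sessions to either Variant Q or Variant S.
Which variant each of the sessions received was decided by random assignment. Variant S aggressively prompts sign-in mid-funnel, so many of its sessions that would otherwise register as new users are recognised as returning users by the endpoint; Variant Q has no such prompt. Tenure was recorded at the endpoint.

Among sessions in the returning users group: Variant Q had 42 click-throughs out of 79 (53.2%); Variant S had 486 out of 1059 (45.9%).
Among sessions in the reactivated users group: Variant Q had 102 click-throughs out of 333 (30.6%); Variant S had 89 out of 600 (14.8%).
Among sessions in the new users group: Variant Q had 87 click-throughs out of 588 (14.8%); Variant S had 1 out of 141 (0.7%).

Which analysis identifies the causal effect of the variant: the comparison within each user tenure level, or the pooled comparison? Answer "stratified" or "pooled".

pooled

The stratified and pooled comparisons disagree (Variant Q wins within each user tenure; Variant S wins overall), so the answer turns on the causal role of user tenure.
The distribution of user tenure is itself part of what the variant does — it is an intermediate outcome. Holding it fixed would remove that part of the effect; the total effect is the pooled difference.
Pooled: Variant Q 23.1% vs Variant S 32.0%; Variant S is higher overall.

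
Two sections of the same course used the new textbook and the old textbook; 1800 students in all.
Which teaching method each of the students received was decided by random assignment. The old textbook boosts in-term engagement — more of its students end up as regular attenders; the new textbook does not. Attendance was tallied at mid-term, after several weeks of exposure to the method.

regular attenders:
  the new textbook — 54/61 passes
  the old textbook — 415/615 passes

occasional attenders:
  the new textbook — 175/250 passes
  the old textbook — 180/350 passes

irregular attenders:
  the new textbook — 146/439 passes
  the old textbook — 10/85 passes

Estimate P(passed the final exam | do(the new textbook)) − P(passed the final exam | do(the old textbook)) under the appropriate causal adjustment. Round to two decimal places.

The mid-term attendance-specific comparison favours the new textbook throughout, but the pooled figures favour the old textbook. The question is whether to condition on mid-term attendance.
The distribution of mid-term attendance is itself part of what the teaching method does — it is an intermediate outcome. Holding it fixed would remove that part of the effect; the total effect is the pooled difference.
The causal difference is the pooled difference: 0.500 − 0.576 = -0.076.

-0.08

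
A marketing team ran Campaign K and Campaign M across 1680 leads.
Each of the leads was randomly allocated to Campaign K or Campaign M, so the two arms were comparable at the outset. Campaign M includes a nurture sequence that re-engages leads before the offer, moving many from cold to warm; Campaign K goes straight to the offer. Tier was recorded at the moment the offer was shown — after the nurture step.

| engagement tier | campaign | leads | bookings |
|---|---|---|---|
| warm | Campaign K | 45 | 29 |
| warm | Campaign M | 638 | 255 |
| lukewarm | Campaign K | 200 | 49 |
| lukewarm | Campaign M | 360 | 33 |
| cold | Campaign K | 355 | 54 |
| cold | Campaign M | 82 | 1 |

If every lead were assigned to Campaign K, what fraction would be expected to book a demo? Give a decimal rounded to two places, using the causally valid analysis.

0.22

Stratifying would compare campaigns among leads the campaigns themselves sorted into engagement tier groups — a form of selection on an intermediate. The unconditioned pooled rates give the total causal effect.
So P(outcome | do(Campaign K)) is just the pooled rate for Campaign K: 132/600 = 0.220.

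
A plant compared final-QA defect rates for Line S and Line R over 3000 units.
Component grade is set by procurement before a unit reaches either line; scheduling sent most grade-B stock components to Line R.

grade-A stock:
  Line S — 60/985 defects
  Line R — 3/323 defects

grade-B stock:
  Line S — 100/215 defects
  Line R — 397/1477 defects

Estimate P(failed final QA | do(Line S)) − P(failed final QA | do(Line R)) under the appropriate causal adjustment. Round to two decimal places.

Line R is lower inside every component grade stratum but Line S is lower in aggregate. Whether to stratify depends on how component grade relates to the line.
Component grade is set before the line has any effect — it is not caused by the line — and it independently drives the outcome. That makes it a confounder, so the causal comparison is within component grade levels.
Adjusting over the population distribution of component grade: 0.436·(0.061−0.009) + 0.564·(0.465−0.269) = +0.133.

+0.13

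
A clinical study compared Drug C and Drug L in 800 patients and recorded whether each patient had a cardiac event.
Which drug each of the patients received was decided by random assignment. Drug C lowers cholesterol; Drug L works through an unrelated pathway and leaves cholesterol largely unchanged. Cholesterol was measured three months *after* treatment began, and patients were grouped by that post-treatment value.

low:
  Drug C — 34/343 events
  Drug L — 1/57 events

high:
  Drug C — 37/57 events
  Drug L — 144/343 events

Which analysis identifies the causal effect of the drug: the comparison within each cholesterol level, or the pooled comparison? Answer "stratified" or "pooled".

The cholesterol-specific comparison favours Drug L throughout, but the pooled figures favour Drug C. The question is whether to condition on cholesterol.
The distribution of cholesterol is itself part of what the drug does — it is an intermediate outcome. Holding it fixed would remove that part of the effect; the total effect is the pooled difference.
Pooled: Drug C 17.8% vs Drug L 36.2%; Drug C is lower overall.

pooled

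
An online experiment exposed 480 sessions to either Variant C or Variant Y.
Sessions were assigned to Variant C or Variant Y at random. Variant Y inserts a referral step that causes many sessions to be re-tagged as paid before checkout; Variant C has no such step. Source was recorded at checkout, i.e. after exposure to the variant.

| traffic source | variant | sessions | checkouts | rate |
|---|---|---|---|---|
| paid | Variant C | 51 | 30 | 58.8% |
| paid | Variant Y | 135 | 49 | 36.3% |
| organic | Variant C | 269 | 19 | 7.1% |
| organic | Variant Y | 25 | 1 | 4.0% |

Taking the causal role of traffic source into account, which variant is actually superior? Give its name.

Traffic source lies on the pathway variant → traffic source → outcome, so adjusting for it blocks the indirect effect. For the total causal effect of variant, use the unadjusted pooled rates.
Pooled: Variant C 15.3% vs Variant Y 31.2%; Variant Y is higher overall.

Variant Y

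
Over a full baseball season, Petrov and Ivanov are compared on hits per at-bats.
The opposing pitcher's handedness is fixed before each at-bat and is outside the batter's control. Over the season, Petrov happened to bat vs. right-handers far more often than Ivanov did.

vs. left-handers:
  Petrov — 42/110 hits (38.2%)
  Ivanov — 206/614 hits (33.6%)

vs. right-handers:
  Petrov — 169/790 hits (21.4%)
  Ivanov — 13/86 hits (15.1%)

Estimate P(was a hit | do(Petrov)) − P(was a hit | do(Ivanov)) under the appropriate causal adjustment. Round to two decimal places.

Nothing the player does changes pitcher handedness; the imbalance is an allocation artefact. With pitcher handedness also predicting the outcome, the pooled figure is confounded, and the within-stratum comparison is the causal one.
Adjusting over the population distribution of pitcher handedness: 0.453·(0.382−0.336) + 0.547·(0.214−0.151) = +0.055.

+0.06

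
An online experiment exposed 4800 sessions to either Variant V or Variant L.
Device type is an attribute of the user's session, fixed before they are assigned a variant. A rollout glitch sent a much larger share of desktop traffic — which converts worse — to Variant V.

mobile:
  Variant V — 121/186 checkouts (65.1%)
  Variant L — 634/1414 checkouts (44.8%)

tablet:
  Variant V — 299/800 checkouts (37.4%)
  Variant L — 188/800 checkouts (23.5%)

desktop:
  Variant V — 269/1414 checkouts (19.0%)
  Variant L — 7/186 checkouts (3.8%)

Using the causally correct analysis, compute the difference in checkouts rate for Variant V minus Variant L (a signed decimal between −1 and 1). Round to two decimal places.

+0.16

Within every device type level Variant V has the higher rate, yet pooled Variant L does — Simpson's reversal.
Here device type is a common cause — it drives both which variant a case falls under and the outcome. The crude comparison mixes populations; the stratum-specific rates are the causally relevant ones.
Adjusting over the population distribution of device type: 0.333·(0.651−0.448) + 0.333·(0.374−0.235) + 0.333·(0.190−0.038) = +0.165.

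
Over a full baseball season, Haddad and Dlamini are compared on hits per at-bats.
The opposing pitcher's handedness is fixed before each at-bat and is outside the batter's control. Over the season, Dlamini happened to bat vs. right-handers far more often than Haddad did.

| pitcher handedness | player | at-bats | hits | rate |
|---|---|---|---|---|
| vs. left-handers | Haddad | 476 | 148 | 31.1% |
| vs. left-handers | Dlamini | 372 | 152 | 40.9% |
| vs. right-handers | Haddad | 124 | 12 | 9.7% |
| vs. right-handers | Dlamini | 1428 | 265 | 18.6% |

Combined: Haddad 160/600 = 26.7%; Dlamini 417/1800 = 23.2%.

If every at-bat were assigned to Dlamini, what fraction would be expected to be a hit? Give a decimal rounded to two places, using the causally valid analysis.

0.26

Within every pitcher handedness level Dlamini has the higher rate, yet pooled Haddad does — Simpson's reversal.
Pitcher handedness is set before the player has any effect — it is not caused by the player — and it independently drives the outcome. That makes it a confounder, so the causal comparison is within pitcher handedness levels.
Standardising Dlamini to the population pitcher handedness mix: 0.353·152/372 + 0.647·265/1428 = 0.264.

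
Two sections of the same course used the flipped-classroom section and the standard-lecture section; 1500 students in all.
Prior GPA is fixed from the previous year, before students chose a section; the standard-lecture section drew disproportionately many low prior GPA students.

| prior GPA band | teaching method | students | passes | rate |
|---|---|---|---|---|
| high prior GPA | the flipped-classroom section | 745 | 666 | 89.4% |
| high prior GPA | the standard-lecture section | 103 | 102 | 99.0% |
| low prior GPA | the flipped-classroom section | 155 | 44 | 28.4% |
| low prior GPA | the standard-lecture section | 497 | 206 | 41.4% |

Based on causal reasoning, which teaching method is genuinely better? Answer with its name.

the standard-lecture section

The stratified and pooled comparisons disagree (the standard-lecture section wins within each prior GPA band; the flipped-classroom section wins overall), so the answer turns on the causal role of prior GPA band.
Prior GPA band is set before the teaching method has any effect — it is not caused by the teaching method — and it independently drives the outcome. That makes it a confounder, so the causal comparison is within prior GPA band levels.
Within each level — high prior GPA: 89.4% vs 99.0%; low prior GPA: 28.4% vs 41.4% — the standard-lecture section is higher every time.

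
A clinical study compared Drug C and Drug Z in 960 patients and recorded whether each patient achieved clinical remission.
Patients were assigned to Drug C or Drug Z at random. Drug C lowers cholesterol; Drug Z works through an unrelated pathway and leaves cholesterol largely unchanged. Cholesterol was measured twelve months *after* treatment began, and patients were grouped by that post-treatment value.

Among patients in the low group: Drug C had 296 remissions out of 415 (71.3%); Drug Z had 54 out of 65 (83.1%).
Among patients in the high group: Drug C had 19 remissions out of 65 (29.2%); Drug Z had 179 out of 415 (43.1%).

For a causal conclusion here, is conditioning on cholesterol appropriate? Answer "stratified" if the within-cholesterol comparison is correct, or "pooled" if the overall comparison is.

Drug Z is higher inside every cholesterol stratum but Drug C is higher in aggregate. Whether to stratify depends on how cholesterol relates to the drug.
Cholesterol is downstream of the drug. One should not condition on a consequence of treatment, so the overall rates are the right comparison.
Pooled: Drug C 65.6% vs Drug Z 48.5%; Drug C is higher overall.

pooled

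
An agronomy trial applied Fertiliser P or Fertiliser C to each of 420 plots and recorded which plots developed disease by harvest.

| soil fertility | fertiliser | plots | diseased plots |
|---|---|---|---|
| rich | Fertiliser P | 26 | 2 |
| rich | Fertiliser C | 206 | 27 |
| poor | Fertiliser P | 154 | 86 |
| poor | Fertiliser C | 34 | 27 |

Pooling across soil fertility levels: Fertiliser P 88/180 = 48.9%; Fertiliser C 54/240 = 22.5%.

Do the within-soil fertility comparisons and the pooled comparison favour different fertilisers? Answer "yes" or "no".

yes

Within each soil fertility level (rich 7.7% vs 13.1%; poor 55.8% vs 79.4%), Fertiliser P has the lower rate every time. Pooled: 48.9% vs 22.5% — Fertiliser C has the lower rate overall. The two comparisons disagree.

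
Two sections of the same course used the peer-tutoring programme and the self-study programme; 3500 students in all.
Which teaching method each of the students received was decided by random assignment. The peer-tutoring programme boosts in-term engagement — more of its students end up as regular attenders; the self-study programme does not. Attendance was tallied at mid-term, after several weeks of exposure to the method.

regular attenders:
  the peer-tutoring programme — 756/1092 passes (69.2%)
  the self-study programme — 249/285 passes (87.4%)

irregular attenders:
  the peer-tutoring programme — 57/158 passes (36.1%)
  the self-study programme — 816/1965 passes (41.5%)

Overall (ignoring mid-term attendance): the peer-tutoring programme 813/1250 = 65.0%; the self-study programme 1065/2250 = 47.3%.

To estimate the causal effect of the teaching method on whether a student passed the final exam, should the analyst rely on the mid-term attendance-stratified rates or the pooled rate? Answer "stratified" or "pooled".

pooled

the self-study programme is higher inside every mid-term attendance stratum but the peer-tutoring programme is higher in aggregate. Whether to stratify depends on how mid-term attendance relates to the teaching method.
Mid-term attendance is recorded after the teaching method and is itself shifted by it — it sits on the causal path from teaching method to outcome. Conditioning on a mediator would strip out part of the effect we want; the pooled comparison gives the total causal effect.
Pooled: the peer-tutoring programme 65.0% vs the self-study programme 47.3%; the peer-tutoring programme is higher overall.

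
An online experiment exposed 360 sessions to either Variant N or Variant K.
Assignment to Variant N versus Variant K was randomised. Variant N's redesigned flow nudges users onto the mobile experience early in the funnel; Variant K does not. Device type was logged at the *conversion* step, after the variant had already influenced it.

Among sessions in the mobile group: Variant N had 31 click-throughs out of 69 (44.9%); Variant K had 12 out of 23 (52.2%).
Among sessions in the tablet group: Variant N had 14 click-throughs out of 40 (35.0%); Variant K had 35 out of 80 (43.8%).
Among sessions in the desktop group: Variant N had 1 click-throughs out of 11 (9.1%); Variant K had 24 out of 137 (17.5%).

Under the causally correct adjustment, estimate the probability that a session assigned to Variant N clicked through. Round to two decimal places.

The device type-specific comparison favours Variant K throughout, but the pooled figures favour Variant N. The question is whether to condition on device type.
Because the variant influences device type, device type is a post-treatment mediator, not a confounder. Stratifying on it would bias the estimate; the causal effect is the crude pooled difference.
So P(outcome | do(Variant N)) is just the pooled rate for Variant N: 46/120 = 0.383.

0.38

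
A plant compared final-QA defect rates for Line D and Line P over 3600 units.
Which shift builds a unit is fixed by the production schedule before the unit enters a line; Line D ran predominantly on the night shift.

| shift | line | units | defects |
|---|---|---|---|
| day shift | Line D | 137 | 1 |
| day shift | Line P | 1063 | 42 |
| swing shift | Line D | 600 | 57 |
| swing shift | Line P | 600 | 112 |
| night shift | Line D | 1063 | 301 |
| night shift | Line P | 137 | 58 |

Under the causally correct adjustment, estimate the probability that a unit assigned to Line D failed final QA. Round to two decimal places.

Here shift is a common cause — it drives both which line a case falls under and the outcome. The crude comparison mixes populations; the stratum-specific rates are the causally relevant ones.
Standardising Line D to the population shift mix: 0.333·1/137 + 0.333·57/600 + 0.333·301/1063 = 0.128.

0.13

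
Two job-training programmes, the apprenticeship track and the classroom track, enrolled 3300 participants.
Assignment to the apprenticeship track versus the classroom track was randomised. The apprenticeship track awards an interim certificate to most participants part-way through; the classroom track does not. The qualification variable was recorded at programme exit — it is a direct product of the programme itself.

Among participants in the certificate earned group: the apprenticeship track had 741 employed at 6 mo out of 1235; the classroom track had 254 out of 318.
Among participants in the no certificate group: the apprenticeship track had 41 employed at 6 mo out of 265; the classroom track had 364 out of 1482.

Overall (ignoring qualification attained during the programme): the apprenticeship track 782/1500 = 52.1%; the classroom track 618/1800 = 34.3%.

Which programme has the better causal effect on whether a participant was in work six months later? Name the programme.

the apprenticeship track

The stratified and pooled comparisons disagree (the classroom track wins within each qualification attained during the programme; the apprenticeship track wins overall), so the answer turns on the causal role of qualification attained during the programme.
Because the programme influences qualification attained during the programme, qualification attained during the programme is a post-treatment mediator, not a confounder. Stratifying on it would bias the estimate; the causal effect is the crude pooled difference.
Pooled: the apprenticeship track 52.1% vs the classroom track 34.3%; the apprenticeship track is higher overall.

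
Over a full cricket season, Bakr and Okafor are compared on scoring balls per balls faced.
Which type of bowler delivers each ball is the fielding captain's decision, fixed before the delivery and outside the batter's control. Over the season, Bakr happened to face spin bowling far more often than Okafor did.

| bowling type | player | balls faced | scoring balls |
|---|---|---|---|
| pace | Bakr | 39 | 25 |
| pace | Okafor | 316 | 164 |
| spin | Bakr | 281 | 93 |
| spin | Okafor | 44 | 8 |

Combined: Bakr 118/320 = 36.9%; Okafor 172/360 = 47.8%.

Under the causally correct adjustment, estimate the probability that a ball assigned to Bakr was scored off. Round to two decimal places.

0.49

The bowling type-specific comparison favours Bakr throughout, but the pooled figures favour Okafor. The question is whether to condition on bowling type.
Nothing the player does changes bowling type; the imbalance is an allocation artefact. With bowling type also predicting the outcome, the pooled figure is confounded, and the within-stratum comparison is the causal one.
Standardising Bakr to the population bowling type mix: 0.522·25/39 + 0.478·93/281 = 0.493.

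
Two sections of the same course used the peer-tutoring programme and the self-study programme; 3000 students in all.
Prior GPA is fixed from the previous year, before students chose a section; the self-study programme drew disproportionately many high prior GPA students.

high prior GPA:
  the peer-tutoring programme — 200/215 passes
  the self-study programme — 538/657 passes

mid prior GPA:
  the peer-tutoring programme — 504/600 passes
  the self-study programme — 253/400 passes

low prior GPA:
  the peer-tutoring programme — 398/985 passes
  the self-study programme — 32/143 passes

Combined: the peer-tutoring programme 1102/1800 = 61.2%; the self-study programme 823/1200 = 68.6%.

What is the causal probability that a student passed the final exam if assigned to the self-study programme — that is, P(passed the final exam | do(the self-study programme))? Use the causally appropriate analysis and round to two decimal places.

Prior GPA band satisfies the back-door criterion: it is not a descendant of the teaching method, and it blocks the spurious path from teaching method to outcome. Adjusting for it (i.e., using the within-prior GPA band rates) gives the causal effect.
Standardising the self-study programme to the population prior GPA band mix: 0.291·538/657 + 0.333·253/400 + 0.376·32/143 = 0.533.

0.53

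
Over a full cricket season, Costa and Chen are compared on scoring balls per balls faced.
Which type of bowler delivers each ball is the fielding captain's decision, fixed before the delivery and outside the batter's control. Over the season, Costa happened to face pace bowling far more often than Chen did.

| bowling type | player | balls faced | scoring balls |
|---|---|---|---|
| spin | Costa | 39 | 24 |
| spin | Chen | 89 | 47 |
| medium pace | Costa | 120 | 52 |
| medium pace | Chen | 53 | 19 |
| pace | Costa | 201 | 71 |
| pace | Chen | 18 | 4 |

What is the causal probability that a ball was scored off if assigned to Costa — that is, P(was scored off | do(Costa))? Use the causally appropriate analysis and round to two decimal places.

Nothing the player does changes bowling type; the imbalance is an allocation artefact. With bowling type also predicting the outcome, the pooled figure is confounded, and the within-stratum comparison is the causal one.
Standardising Costa to the population bowling type mix: 0.246·24/39 + 0.333·52/120 + 0.421·71/201 = 0.444.

0.44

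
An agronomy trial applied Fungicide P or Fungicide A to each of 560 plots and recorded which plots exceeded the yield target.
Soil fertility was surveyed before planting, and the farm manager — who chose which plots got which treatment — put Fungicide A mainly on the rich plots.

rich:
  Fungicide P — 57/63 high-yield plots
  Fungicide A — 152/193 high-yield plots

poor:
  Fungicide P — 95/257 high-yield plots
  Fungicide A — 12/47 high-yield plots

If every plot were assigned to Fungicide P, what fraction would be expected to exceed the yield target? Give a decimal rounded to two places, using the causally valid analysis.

The stratified and pooled comparisons disagree (Fungicide P wins within each soil fertility; Fungicide A wins overall), so the answer turns on the causal role of soil fertility.
Soil fertility differs across fungicides for reasons unrelated to any effect of the fungicide itself, and it separately predicts the outcome — a classic confounder. We must compare within soil fertility levels.
Standardising Fungicide P to the population soil fertility mix: 0.457·57/63 + 0.543·95/257 = 0.614.

0.61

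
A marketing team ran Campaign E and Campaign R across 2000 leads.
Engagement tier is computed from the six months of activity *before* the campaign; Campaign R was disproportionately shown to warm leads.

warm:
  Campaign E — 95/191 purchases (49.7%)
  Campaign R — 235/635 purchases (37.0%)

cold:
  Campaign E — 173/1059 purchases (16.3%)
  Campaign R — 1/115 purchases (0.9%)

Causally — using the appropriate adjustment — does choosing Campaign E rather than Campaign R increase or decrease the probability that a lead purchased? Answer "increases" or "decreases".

increases

The imbalance in engagement tier arose from how leads were allocated, not from anything the campaign did; and engagement tier independently affects the outcome. The pooled gap is confounded — condition on engagement tier.
Within each level — warm: 49.7% vs 37.0%; cold: 16.3% vs 0.9% — Campaign E is higher every time.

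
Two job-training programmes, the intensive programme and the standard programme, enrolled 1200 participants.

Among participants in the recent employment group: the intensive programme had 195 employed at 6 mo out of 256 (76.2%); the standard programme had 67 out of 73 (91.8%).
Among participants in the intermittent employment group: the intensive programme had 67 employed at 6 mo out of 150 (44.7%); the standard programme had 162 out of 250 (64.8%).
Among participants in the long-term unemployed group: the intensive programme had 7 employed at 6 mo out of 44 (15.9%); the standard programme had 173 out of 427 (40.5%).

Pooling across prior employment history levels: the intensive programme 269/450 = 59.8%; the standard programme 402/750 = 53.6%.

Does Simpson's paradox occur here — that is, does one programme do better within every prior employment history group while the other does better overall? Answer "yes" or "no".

Within each prior employment history level (recent employment 76.2% vs 91.8%; intermittent employment 44.7% vs 64.8%; long-term unemployed 15.9% vs 40.5%), the standard programme has the higher rate every time. Pooled: 59.8% vs 53.6% — the intensive programme has the higher rate overall. The two comparisons disagree.

yes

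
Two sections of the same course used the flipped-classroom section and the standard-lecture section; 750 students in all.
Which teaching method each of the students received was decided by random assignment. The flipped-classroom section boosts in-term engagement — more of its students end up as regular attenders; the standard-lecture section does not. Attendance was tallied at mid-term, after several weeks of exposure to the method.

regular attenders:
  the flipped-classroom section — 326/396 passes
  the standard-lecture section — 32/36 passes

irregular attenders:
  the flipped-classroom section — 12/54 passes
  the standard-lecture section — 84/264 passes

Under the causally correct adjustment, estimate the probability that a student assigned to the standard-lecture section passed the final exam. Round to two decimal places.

0.39

Within every mid-term attendance level the standard-lecture section has the higher rate, yet pooled the flipped-classroom section does — Simpson's reversal.
Mid-term attendance is downstream of the teaching method. One should not condition on a consequence of treatment, so the overall rates are the right comparison.
So P(outcome | do(the standard-lecture section)) is just the pooled rate for the standard-lecture section: 116/300 = 0.387.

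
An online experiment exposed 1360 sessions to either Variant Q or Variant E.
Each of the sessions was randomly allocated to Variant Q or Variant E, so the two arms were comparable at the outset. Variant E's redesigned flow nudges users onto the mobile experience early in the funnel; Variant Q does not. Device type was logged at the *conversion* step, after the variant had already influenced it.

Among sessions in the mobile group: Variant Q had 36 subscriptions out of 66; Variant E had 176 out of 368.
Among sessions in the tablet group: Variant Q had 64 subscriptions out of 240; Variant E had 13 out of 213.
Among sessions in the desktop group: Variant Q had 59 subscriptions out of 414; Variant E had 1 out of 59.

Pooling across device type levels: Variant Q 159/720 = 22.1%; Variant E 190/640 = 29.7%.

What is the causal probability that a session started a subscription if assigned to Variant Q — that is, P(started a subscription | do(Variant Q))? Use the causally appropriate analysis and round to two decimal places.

Stratifying would compare variants among sessions the variants themselves sorted into device type groups — a form of selection on an intermediate. The unconditioned pooled rates give the total causal effect.
So P(outcome | do(Variant Q)) is just the pooled rate for Variant Q: 159/720 = 0.221.

0.22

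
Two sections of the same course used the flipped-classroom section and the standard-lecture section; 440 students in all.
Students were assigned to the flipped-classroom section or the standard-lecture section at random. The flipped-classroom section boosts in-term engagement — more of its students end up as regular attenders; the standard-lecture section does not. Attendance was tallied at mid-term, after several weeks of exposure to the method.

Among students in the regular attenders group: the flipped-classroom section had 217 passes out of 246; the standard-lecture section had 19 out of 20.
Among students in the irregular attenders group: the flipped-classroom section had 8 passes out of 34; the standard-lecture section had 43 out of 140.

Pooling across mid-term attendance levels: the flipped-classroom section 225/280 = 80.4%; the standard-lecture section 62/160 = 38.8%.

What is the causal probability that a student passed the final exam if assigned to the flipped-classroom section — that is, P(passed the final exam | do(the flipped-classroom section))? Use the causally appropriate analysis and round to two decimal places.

Within every mid-term attendance level the standard-lecture section has the higher rate, yet pooled the flipped-classroom section does — Simpson's reversal.
Mid-term attendance lies on the pathway teaching method → mid-term attendance → outcome, so adjusting for it blocks the indirect effect. For the total causal effect of teaching method, use the unadjusted pooled rates.
So P(outcome | do(the flipped-classroom section)) is just the pooled rate for the flipped-classroom section: 225/280 = 0.804.

0.80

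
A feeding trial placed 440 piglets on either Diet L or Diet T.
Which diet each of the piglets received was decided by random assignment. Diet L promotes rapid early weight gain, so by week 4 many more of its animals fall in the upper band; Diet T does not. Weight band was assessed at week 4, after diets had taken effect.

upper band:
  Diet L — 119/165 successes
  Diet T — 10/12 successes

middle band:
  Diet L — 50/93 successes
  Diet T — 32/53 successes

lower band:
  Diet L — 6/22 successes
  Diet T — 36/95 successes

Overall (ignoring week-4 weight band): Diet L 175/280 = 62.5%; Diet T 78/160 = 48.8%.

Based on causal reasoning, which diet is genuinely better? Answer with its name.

Within every week-4 weight band level Diet T has the higher rate, yet pooled Diet L does — Simpson's reversal.
Because the diet influences week-4 weight band, week-4 weight band is a post-treatment mediator, not a confounder. Stratifying on it would bias the estimate; the causal effect is the crude pooled difference.
Pooled: Diet L 62.5% vs Diet T 48.8%; Diet L is higher overall.

Diet L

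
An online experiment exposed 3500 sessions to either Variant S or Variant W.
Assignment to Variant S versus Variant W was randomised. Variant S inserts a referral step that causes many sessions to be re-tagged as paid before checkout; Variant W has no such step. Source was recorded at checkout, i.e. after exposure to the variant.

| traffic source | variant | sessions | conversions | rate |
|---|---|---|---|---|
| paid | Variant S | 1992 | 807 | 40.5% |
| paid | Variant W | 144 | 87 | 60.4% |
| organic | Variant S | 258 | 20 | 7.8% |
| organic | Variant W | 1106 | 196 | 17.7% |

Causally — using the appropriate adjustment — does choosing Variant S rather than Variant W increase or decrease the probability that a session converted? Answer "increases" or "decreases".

The stratified and pooled comparisons disagree (Variant W wins within each traffic source; Variant S wins overall), so the answer turns on the causal role of traffic source.
Because the variant influences traffic source, traffic source is a post-treatment mediator, not a confounder. Stratifying on it would bias the estimate; the causal effect is the crude pooled difference.
Pooled: Variant S 36.8% vs Variant W 22.6%; Variant S is higher overall.

increases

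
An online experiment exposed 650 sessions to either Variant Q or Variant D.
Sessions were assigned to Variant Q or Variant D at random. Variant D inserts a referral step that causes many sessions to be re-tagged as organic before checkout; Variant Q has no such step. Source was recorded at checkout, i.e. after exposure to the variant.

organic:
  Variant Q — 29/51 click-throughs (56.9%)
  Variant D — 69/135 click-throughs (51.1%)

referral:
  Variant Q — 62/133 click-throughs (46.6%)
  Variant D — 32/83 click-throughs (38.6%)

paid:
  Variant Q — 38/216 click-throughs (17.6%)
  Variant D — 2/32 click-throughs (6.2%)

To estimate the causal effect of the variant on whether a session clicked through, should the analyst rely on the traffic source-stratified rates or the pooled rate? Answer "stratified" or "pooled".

Traffic source is downstream of the variant. One should not condition on a consequence of treatment, so the overall rates are the right comparison.
Pooled: Variant Q 32.2% vs Variant D 41.2%; Variant D is higher overall.

pooled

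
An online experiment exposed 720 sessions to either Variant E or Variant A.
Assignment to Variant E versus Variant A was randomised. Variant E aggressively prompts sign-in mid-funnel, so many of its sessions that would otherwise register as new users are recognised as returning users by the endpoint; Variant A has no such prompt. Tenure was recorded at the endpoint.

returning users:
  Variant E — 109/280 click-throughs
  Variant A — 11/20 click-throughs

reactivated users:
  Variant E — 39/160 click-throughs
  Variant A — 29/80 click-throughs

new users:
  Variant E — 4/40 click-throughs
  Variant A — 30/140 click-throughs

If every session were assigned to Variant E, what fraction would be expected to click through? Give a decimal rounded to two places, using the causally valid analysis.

User tenure lies on the pathway variant → user tenure → outcome, so adjusting for it blocks the indirect effect. For the total causal effect of variant, use the unadjusted pooled rates.
So P(outcome | do(Variant E)) is just the pooled rate for Variant E: 152/480 = 0.317.

0.32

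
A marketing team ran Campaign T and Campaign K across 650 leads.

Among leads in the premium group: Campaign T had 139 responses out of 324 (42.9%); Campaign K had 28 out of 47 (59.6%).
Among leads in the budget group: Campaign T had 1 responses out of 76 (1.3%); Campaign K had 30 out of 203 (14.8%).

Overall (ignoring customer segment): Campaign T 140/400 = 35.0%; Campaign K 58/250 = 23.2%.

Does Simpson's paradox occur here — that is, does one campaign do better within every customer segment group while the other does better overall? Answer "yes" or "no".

yes

Within each customer segment level (premium 42.9% vs 59.6%; budget 1.3% vs 14.8%), Campaign K has the higher rate every time. Pooled: 35.0% vs 23.2% — Campaign T has the higher rate overall. The two comparisons disagree.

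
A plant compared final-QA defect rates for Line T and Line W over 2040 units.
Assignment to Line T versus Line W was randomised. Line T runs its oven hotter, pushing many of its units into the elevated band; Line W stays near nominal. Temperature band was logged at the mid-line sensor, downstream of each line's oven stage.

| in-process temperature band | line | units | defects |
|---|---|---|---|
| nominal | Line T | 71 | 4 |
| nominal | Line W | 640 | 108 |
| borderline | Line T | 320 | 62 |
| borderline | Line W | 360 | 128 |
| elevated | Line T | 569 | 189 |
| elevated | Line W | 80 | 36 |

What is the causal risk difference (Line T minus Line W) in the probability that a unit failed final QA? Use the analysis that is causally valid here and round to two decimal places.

The in-process temperature band-specific comparison favours Line T throughout, but the pooled figures favour Line W. The question is whether to condition on in-process temperature band.
The distribution of in-process temperature band is itself part of what the line does — it is an intermediate outcome. Holding it fixed would remove that part of the effect; the total effect is the pooled difference.
The causal difference is the pooled difference: 0.266 − 0.252 = +0.014.

+0.01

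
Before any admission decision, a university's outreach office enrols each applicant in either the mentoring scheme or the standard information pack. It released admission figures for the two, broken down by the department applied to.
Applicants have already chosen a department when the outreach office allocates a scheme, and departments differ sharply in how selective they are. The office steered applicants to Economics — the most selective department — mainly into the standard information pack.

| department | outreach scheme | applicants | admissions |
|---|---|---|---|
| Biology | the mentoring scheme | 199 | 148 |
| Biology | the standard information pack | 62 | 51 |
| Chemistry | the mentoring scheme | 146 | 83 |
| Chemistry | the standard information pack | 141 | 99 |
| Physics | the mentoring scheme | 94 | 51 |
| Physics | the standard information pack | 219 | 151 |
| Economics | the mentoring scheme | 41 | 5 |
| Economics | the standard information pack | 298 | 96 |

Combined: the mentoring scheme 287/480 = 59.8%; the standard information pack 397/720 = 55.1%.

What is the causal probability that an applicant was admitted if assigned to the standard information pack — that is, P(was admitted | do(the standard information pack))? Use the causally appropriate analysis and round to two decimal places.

the standard information pack is higher inside every department stratum but the mentoring scheme is higher in aggregate. Whether to stratify depends on how department relates to the outreach scheme.
Nothing the outreach scheme does changes department; the imbalance is an allocation artefact. With department also predicting the outcome, the pooled figure is confounded, and the within-stratum comparison is the causal one.
Standardising the standard information pack to the population department mix: 0.217·51/62 + 0.239·99/141 + 0.261·151/219 + 0.282·96/298 = 0.618.

0.62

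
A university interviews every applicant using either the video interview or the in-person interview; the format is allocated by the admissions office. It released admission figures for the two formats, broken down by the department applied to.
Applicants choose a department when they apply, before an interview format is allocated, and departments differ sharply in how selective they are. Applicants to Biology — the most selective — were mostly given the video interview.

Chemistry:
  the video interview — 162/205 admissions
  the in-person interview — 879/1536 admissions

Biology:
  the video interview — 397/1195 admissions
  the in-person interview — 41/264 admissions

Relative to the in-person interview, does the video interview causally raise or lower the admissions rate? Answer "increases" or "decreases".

increases

Department differs across interview formats for reasons unrelated to any effect of the interview format itself, and it separately predicts the outcome — a classic confounder. We must compare within department levels.
Within each level — Chemistry: 79.0% vs 57.2%; Biology: 33.2% vs 15.5% — the video interview is higher every time.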